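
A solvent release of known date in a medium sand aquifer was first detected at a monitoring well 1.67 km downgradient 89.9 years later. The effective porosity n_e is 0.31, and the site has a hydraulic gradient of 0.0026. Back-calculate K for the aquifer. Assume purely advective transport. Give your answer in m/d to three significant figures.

t = 89.9 years = 32810 d
L = 1.67 km = 1670 m
v = L / t = 1670 / 32810 = 0.05089 m/d
K = v · n / i = 0.05089 × 0.31 / 0.0026 = 6.07 m/d

6.07 m/d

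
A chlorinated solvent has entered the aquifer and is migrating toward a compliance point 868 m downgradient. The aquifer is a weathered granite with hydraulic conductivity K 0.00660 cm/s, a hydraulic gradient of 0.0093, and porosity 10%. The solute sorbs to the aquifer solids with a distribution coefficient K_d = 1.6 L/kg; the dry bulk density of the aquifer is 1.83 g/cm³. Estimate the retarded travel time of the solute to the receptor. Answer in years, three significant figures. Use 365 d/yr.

136 years

K = 0.00660 cm/s × 864 = 5.702 m/d
q = Ki = 5.702 × 0.0093 = 0.05303 m/d
v_s = q/n_e = 0.05303/0.10 = 0.5303 m/d
Retardation R = 1 + ρ_b·K_d/n = 1 + 1.83×1.6/0.10 = 30.28
Contaminant velocity v_c = v/R = 0.5303/30.28 = 0.01751 m/d
t = L/v_c = 868/0.01751 = 49560 d
   = 49560/365 = 136 yr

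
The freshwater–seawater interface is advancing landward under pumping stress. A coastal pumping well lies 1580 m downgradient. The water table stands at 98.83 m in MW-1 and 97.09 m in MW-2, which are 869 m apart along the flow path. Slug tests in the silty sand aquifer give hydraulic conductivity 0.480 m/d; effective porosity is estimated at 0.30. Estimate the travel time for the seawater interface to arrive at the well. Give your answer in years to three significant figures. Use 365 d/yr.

1350 years

Hydraulic gradient i = (98.83 − 97.09) / 869 = 1.74 / 869 = 0.002002
q = Ki = 0.480 × 0.002002 = 9.611e-4 m/d
Average linear velocity = 9.611e-4 / 0.30 = 0.003204 m/d
t = L / v = 1580 / 0.003204 = 493200 d
   = 493200 / 365 = 1350 yr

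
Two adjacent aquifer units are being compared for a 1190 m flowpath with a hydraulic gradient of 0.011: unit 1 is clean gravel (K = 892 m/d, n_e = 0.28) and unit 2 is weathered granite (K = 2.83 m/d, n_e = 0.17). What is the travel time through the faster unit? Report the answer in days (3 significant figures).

Unit 1 (clean gravel): v = 892×0.011/0.28 = 35.04 m/d, t = 1190/35.04 = 33.96 d
Unit 2 (weathered granite): v = 2.83×0.011/0.17 = 0.1831 m/d, t = 1190/0.1831 = 6499 d
Faster unit: t = 34.0 d

34.0 days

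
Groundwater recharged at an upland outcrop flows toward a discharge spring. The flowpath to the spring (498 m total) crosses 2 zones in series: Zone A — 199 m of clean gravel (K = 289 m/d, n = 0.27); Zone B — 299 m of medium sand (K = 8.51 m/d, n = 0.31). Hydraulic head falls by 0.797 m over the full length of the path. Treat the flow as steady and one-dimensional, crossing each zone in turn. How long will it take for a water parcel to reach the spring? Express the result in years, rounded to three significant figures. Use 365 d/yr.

18.0 years

Steady 1-D flow in series ⇒ the Darcy flux q is identical in every zone and the zone head losses add (resistances L/K in series).
Σ(L/K) = 199/289 + 299/8.51 = 0.6886 + 35.14 = 35.82 d
q = ΔH / Σ(L/K) = 0.797 / 35.82 = 0.02225 m/d (same in every zone)
Zone A: v = q/n = 0.02225/0.27 = 0.08240 m/d → t_A = 199/0.08240 = 2415 d
Zone B: v = q/n = 0.02225/0.31 = 0.07177 m/d → t_B = 299/0.07177 = 4166 d
Total t = 2415 + 4166 = 6581 d
   = 6581 / 365 = 18.0 yr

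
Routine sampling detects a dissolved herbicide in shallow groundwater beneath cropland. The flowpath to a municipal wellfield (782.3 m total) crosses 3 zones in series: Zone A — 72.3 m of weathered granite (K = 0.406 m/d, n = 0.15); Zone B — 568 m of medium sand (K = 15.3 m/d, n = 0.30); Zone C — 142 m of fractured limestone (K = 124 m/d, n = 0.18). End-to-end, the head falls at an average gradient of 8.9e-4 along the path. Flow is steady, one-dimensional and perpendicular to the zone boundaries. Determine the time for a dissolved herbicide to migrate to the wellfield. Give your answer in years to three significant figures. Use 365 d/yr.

176 years

Steady 1-D flow in series ⇒ the Darcy flux q is identical in every zone and the zone head losses add (resistances L/K in series).
Σ(L/K) = 72.3/0.406 + 568/15.3 + 142/124 = 178.1 + 37.12 + 1.145 = 216.3 d
K_eq = L_total / Σ(L/K) = 782.3 / 216.3 = 3.616 m/d
q = K_eq · i = 3.616 × 8.9e-4 = 0.003218 m/d (same in every zone)
Zone A: v = q/n = 0.003218/0.15 = 0.02145 m/d → t_A = 72.3/0.02145 = 3370 d
Zone B: v = q/n = 0.003218/0.30 = 0.01073 m/d → t_B = 568/0.01073 = 52950 d
Zone C: v = q/n = 0.003218/0.18 = 0.01788 m/d → t_C = 142/0.01788 = 7942 d
Total t = 3370 + 52950 + 7942 = 64260 d
   = 64260 / 365 = 176 yr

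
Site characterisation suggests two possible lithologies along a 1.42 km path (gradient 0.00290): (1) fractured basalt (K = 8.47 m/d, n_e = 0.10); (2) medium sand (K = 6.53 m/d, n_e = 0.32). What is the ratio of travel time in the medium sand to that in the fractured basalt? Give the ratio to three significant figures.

Unit 1 (fractured basalt): v = 8.47×0.0029/0.10 = 0.2456 m/d, t = 1420/0.2456 = 5781 d
Unit 2 (medium sand): v = 6.53×0.0029/0.32 = 0.05918 m/d, t = 1420/0.05918 = 24000 d
t(medium sand) / t(fractured basalt) = 24000/5781 = 4.15

4.15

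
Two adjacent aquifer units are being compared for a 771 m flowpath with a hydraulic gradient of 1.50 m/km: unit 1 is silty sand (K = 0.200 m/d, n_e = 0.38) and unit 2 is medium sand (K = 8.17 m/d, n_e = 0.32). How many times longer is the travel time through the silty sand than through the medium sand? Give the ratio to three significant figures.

48.5

Unit 1 (silty sand): v = 0.200×0.0015/0.38 = 7.895e-4 m/d, t = 771/7.895e-4 = 976600 d
Unit 2 (medium sand): v = 8.17×0.0015/0.32 = 0.03830 m/d, t = 771/0.03830 = 20130 d
t(silty sand) / t(medium sand) = 976600/20130 = 48.5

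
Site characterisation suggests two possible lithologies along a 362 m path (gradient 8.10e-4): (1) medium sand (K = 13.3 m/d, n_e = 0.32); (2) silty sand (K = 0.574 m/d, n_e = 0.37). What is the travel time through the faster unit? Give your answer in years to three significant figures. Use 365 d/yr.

Unit 1 (medium sand): v = 13.3×8.1e-4/0.32 = 0.03367 m/d, t = 362/0.03367 = 10750 d
Unit 2 (silty sand): v = 0.574×8.1e-4/0.37 = 0.001257 m/d, t = 362/0.001257 = 288100 d
Faster: 10750 d / 365 = 29.5 yr

29.5 years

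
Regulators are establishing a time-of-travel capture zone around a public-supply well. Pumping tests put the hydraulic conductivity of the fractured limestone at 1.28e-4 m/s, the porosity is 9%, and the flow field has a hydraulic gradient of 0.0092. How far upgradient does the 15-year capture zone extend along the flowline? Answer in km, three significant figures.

K = 1.28e-4 m/s × 86400 s/d = 11.06 m/d
Specific discharge q = 11.06 × 0.0092 = 0.1017 m/d
Seepage velocity v = q / n = 0.1017 / 0.09 = 1.130 m/d
T = 15 yr × 365 = 5475 d
L = v × T = 1.130 × 5475 = 6189 m
   = 6.19 km

6.19 km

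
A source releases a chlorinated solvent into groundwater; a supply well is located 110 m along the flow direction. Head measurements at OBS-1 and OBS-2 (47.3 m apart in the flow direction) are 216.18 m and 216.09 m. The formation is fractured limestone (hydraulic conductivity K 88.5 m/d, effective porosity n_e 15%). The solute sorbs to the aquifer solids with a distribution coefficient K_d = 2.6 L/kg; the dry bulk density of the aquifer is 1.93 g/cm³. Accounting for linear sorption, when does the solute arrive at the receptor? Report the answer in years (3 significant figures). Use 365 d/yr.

Hydraulic gradient i = (216.18 − 216.09) / 47.3 = 0.09 / 47.3 = 0.001903
q = Ki = 88.5 × 0.001903 = 0.1684 m/d
Average linear velocity = 0.1684 / 0.15 = 1.123 m/d
Retardation R = 1 + ρ_b·K_d/n = 1 + 1.93×2.6/0.15 = 34.45
Contaminant velocity v_c = v/R = 1.123/34.45 = 0.03258 m/d
t = L/v_c = 110/0.03258 = 3376 d
   = 3376/365 = 9.25 yr

9.25 years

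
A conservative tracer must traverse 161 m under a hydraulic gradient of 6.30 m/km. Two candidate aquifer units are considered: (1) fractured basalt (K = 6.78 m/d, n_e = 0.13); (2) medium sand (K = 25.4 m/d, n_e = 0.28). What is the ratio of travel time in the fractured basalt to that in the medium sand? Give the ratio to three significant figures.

1.74

Unit 1 (fractured basalt): v = 6.78×0.0063/0.13 = 0.3286 m/d, t = 161/0.3286 = 490.0 d
Unit 2 (medium sand): v = 25.4×0.0063/0.28 = 0.5715 m/d, t = 161/0.5715 = 281.7 d
t(fractured basalt) / t(medium sand) = 490.0/281.7 = 1.74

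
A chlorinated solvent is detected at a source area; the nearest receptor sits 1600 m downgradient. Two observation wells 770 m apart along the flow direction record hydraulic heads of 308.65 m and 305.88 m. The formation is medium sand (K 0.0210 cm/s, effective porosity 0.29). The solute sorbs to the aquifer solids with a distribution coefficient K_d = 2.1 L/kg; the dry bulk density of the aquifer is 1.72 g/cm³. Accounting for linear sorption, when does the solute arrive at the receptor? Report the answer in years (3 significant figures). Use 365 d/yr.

Hydraulic gradient i = (308.65 − 305.88) / 770 = 2.77 / 770 = 0.003597
K = 0.0210 cm/s × 864 = 18.14 m/d
Darcy flux q = K·i = 18.14 × 0.003597 = 0.06527 m/d
v_s = q/n_e = 0.06527/0.29 = 0.2251 m/d
Retardation R = 1 + ρ_b·K_d/n = 1 + 1.72×2.1/0.29 = 13.46
Contaminant velocity v_c = v/R = 0.2251/13.46 = 0.01673 m/d
t = L/v_c = 1600/0.01673 = 95650 d
   = 95650/365 = 262 yr

262 years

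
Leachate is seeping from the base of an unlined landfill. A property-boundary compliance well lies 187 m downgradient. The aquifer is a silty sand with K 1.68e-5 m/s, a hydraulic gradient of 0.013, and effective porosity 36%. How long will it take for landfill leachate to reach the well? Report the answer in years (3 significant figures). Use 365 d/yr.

K = 1.68e-5 m/s × 86400 s/d = 1.452 m/d
Specific discharge q = 1.452 × 0.013 = 0.01887 m/d
Seepage velocity v = q / n = 0.01887 / 0.36 = 0.05242 m/d
t = L / v = 187 / 0.05242 = 3568 d
   = 3568 / 365 = 9.77 yr

9.77 years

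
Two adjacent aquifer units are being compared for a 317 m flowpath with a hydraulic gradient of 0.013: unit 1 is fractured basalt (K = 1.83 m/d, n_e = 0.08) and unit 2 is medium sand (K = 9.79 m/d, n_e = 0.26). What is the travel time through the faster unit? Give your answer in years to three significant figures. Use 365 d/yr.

Unit 1 (fractured basalt): v = 1.83×0.013/0.08 = 0.2974 m/d, t = 317/0.2974 = 1066 d
Unit 2 (medium sand): v = 9.79×0.013/0.26 = 0.4895 m/d, t = 317/0.4895 = 647.6 d
Faster: 647.6 d / 365 = 1.77 yr

1.77 years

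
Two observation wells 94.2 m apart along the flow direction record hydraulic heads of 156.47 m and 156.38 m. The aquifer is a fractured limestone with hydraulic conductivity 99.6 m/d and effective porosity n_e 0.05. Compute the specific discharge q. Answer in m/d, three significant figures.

Hydraulic gradient i = (156.47 − 156.38) / 94.2 = 0.09 / 94.2 = 9.554e-4
Darcy flux q = K·i = 99.6 × 9.554e-4 = 0.09516 m/d

0.0952 m/d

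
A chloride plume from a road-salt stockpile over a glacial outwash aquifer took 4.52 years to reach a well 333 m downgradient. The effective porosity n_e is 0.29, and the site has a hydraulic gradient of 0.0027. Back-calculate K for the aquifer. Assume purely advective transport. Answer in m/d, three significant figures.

21.7 m/d

t = 4.52 years = 1650 d
v = L / t = 333 / 1650 = 0.2018 m/d
K = v · n / i = 0.2018 × 0.29 / 0.0027 = 21.7 m/d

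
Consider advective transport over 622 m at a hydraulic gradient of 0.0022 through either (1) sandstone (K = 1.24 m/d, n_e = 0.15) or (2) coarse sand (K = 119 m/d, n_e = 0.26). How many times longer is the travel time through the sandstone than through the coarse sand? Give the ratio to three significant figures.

55.4

Unit 1 (sandstone): v = 1.24×0.0022/0.15 = 0.01819 m/d, t = 622/0.01819 = 34200 d
Unit 2 (coarse sand): v = 119×0.0022/0.26 = 1.007 m/d, t = 622/1.007 = 617.7 d
t(sandstone) / t(coarse sand) = 34200/617.7 = 55.4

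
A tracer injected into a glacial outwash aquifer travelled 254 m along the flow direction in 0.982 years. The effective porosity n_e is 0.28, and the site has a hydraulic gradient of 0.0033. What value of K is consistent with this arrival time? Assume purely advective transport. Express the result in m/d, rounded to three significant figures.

60.1 m/d

t = 0.982 years = 358.4 d
v = L / t = 254 / 358.4 = 0.7086 m/d
K = v · n / i = 0.7086 × 0.28 / 0.0033 = 60.1 m/d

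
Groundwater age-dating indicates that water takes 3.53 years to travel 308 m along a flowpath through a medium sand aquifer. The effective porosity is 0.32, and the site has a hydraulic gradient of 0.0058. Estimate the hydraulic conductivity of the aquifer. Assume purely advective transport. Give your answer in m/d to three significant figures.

t = 3.53 years = 1288 d
v = L / t = 308 / 1288 = 0.2390 m/d
K = v · n / i = 0.2390 × 0.32 / 0.0058 = 13.2 m/d

13.2 m/d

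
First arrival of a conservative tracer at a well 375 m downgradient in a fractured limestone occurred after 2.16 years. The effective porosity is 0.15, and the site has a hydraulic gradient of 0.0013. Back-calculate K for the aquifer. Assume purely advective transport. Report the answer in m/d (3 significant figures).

54.9 m/d

t = 2.16 years = 788.4 d
v = L / t = 375 / 788.4 = 0.4756 m/d
K = v · n / i = 0.4756 × 0.15 / 0.0013 = 54.9 m/d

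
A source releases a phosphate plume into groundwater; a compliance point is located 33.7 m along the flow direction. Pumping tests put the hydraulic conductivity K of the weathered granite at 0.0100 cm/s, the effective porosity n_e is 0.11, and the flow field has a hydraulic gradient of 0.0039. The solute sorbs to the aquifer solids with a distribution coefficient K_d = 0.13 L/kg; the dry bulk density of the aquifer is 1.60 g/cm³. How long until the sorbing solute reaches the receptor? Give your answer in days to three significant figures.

318 days

K = 0.0100 cm/s × 864 = 8.640 m/d
Specific discharge q = 8.640 × 0.0039 = 0.03370 m/d
v_s = q/n_e = 0.03370/0.11 = 0.3063 m/d
Retardation R = 1 + ρ_b·K_d/n = 1 + 1.60×0.13/0.11 = 2.891
Contaminant velocity v_c = v/R = 0.3063/2.891 = 0.1060 m/d
t = L/v_c = 33.7/0.1060 = 318.0 d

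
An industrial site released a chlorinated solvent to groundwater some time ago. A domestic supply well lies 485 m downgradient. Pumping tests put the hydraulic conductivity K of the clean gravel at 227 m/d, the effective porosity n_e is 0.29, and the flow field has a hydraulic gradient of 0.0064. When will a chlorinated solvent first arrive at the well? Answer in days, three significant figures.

Darcy flux q = K·i = 227 × 0.0064 = 1.453 m/d
Average linear velocity = 1.453 / 0.29 = 5.010 m/d
t = L / v = 485 / 5.010 = 96.81 d

96.8 days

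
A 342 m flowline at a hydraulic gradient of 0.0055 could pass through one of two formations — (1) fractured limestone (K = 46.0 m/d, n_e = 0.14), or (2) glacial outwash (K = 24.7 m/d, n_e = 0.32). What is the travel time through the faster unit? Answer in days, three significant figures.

189 days

Unit 1 (fractured limestone): v = 46.0×0.0055/0.14 = 1.807 m/d, t = 342/1.807 = 189.2 d
Unit 2 (glacial outwash): v = 24.7×0.0055/0.32 = 0.4245 m/d, t = 342/0.4245 = 805.6 d
Faster unit: t = 189 d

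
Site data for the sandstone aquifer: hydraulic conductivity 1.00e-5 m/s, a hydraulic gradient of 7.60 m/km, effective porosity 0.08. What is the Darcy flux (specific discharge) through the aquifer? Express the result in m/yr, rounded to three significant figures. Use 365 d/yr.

K = 1.00e-5 m/s × 86400 s/d = 0.8640 m/d
Darcy flux q = K·i = 0.8640 × 0.0076 = 0.006566 m/d
   = 0.006566 × 365 = 2.40 m/yr

2.40 m/yr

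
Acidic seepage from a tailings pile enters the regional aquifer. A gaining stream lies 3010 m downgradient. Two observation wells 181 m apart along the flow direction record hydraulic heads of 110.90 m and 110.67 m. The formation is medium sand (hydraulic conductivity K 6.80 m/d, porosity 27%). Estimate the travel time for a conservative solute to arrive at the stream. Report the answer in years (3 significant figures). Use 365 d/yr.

258 years

Hydraulic gradient i = (110.90 − 110.67) / 181 = 0.23 / 181 = 0.001271
Darcy flux q = K·i = 6.80 × 0.001271 = 0.008641 m/d
Seepage velocity v = q / n = 0.008641 / 0.27 = 0.03200 m/d
t = L / v = 3010 / 0.03200 = 94050 d
   = 94050 / 365 = 258 yr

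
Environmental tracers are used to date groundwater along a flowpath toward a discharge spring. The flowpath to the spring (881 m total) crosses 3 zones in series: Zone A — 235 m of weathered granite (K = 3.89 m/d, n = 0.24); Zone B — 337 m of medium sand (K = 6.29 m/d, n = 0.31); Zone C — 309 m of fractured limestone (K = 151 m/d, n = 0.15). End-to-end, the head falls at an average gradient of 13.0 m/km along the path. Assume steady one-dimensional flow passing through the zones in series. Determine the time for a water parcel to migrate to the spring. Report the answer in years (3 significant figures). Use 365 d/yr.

For zones in series the flux q is common to all zones; the equivalent conductivity is the harmonic (thickness-weighted) mean, K_eq = L_total / Σ(L_j/K_j).
Σ(L/K) = 235/3.89 + 337/6.29 + 309/151 = 60.41 + 53.58 + 2.046 = 116.0 d
K_eq = L_total / Σ(L/K) = 881 / 116.0 = 7.593 m/d
q = K_eq · i = 7.593 × 0.013 = 0.09870 m/d (same in every zone)
Zone A: v = q/n = 0.09870/0.24 = 0.4113 m/d → t_A = 235/0.4113 = 571.4 d
Zone B: v = q/n = 0.09870/0.31 = 0.3184 m/d → t_B = 337/0.3184 = 1058 d
Zone C: v = q/n = 0.09870/0.15 = 0.6580 m/d → t_C = 309/0.6580 = 469.6 d
Total t = 571.4 + 1058 + 469.6 = 2099 d
   = 2099 / 365 = 5.75 yr

5.75 years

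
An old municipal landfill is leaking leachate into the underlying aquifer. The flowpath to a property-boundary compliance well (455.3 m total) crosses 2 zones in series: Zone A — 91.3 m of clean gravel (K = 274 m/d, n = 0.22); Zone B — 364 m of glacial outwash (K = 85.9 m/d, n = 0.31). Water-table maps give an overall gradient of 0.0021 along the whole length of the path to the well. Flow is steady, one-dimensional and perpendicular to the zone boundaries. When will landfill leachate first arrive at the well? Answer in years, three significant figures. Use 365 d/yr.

Steady 1-D flow in series ⇒ the Darcy flux q is identical in every zone and the zone head losses add (resistances L/K in series).
Σ(L/K) = 91.3/274 + 364/85.9 = 0.3332 + 4.237 = 4.571 d
K_eq = L_total / Σ(L/K) = 455.3 / 4.571 = 99.61 m/d
q = K_eq · i = 99.61 × 0.0021 = 0.2092 m/d (same in every zone)
Zone A: v = q/n = 0.2092/0.22 = 0.9508 m/d → t_A = 91.3/0.9508 = 96.02 d
Zone B: v = q/n = 0.2092/0.31 = 0.6748 m/d → t_B = 364/0.6748 = 539.4 d
Total t = 96.02 + 539.4 = 635.4 d
   = 635.4 / 365 = 1.74 yr

1.74 years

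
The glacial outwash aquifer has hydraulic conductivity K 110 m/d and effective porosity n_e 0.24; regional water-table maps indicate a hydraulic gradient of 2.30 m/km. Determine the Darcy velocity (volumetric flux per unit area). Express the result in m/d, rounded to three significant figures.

0.253 m/d

Darcy flux q = K·i = 110 × 0.0023 = 0.2530 m/d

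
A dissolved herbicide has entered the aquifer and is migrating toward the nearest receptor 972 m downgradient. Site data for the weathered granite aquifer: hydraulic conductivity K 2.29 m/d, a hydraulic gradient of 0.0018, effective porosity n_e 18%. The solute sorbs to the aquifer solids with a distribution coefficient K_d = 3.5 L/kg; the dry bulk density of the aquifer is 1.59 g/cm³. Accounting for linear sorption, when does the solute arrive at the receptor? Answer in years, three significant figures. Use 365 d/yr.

Darcy flux q = K·i = 2.29 × 0.0018 = 0.004122 m/d
Seepage velocity v = q / n = 0.004122 / 0.18 = 0.02290 m/d
Retardation R = 1 + ρ_b·K_d/n = 1 + 1.59×3.5/0.18 = 31.92
Contaminant velocity v_c = v/R = 0.02290/31.92 = 7.175e-4 m/d
t = L/v_c = 972/7.175e-4 = 1.355e6 d
   = 1.355e6/365 = 3710 yr

3710 years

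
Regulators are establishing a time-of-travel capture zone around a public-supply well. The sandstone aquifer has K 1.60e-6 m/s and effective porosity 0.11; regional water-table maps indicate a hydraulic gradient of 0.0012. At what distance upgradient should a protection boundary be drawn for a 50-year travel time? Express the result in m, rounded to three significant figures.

27.5 m

K = 1.60e-6 m/s × 86400 s/d = 0.1382 m/d
q = Ki = 0.1382 × 0.0012 = 1.659e-4 m/d
v = Ki/n = 0.1382·0.0012/0.11 = 0.001508 m/d
T = 50 yr × 365 = 18250 d
L = v × T = 0.001508 × 18250 = 27.52 m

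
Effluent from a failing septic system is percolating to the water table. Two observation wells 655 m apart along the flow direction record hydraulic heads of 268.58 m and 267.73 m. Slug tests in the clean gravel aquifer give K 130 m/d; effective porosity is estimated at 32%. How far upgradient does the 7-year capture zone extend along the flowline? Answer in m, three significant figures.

Hydraulic gradient i = (268.58 − 267.73) / 655 = 0.85 / 655 = 0.001298
Specific discharge q = 130 × 0.001298 = 0.1687 m/d
v = Ki/n = 130·0.001298/0.32 = 0.5272 m/d
T = 7 yr × 365 = 2555 d
L = v × T = 0.5272 × 2555 = 1347 m

1350 m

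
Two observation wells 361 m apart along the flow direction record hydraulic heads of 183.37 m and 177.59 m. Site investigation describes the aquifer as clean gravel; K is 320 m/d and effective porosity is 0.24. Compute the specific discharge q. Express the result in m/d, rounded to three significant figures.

Hydraulic gradient i = (183.37 − 177.59) / 361 = 5.78 / 361 = 0.01601
Darcy flux q = K·i = 320 × 0.01601 = 5.124 m/d

5.12 m/d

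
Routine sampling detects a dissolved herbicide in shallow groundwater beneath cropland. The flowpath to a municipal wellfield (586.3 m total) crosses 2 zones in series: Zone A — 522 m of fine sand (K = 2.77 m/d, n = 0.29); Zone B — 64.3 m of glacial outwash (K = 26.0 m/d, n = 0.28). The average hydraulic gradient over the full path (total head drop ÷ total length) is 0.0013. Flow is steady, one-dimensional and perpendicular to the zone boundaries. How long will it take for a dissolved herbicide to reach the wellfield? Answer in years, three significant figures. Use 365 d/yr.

116 years

Steady 1-D flow in series ⇒ the Darcy flux q is identical in every zone and the zone head losses add (resistances L/K in series).
Σ(L/K) = 522/2.77 + 64.3/26.0 = 188.4 + 2.473 = 190.9 d
K_eq = L_total / Σ(L/K) = 586.3 / 190.9 = 3.071 m/d
q = K_eq · i = 3.071 × 0.0013 = 0.003992 m/d (same in every zone)
Zone A: v = q/n = 0.003992/0.29 = 0.01377 m/d → t_A = 522/0.01377 = 37920 d
Zone B: v = q/n = 0.003992/0.28 = 0.01426 m/d → t_B = 64.3/0.01426 = 4510 d
Total t = 37920 + 4510 = 42430 d
   = 42430 / 365 = 116 yr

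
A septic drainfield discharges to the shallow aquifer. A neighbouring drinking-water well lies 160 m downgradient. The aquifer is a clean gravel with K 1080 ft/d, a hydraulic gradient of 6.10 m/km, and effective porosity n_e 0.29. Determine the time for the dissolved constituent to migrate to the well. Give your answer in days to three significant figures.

23.1 days

K = 1080 ft/d × 0.3048 = 329.2 m/d
q = Ki = 329.2 × 0.0061 = 2.008 m/d
v_s = q/n_e = 2.008/0.29 = 6.924 m/d
t = L / v = 160 / 6.924 = 23.11 d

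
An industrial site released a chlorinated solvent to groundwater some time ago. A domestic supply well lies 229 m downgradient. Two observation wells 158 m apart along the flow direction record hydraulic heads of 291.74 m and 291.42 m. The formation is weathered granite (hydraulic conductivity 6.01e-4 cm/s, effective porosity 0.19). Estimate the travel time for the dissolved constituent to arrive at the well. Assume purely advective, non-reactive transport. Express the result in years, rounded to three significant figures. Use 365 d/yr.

Hydraulic gradient i = (291.74 − 291.42) / 158 = 0.32 / 158 = 0.002025
K = 6.01e-4 cm/s × 864 = 0.5193 m/d
Specific discharge q = 0.5193 × 0.002025 = 0.001052 m/d
v = Ki/n = 0.5193·0.002025/0.19 = 0.005535 m/d
t = L / v = 229 / 0.005535 = 41370 d
   = 41370 / 365 = 113 yr

113 years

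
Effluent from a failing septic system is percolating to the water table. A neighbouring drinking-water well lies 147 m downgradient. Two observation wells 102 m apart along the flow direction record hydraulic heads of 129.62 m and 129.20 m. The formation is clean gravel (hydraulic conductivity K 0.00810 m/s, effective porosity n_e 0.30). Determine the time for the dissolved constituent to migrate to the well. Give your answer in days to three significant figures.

15.3 days

Hydraulic gradient i = (129.62 − 129.20) / 102 = 0.42 / 102 = 0.004118
K = 0.00810 m/s × 86400 s/d = 699.8 m/d
q = Ki = 699.8 × 0.004118 = 2.882 m/d
Seepage velocity v = q / n = 2.882 / 0.30 = 9.606 m/d
t = L / v = 147 / 9.606 = 15.30 d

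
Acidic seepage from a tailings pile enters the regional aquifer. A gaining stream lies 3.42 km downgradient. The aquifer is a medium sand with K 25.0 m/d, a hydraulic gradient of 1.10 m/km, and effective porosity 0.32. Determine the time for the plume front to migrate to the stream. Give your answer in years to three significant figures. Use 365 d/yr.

Darcy flux q = K·i = 25.0 × 0.0011 = 0.02750 m/d
v_s = q/n_e = 0.02750/0.32 = 0.08594 m/d
L = 3.42 km = 3420 m
t = L / v = 3420 / 0.08594 = 39800 d
   = 39800 / 365 = 109 yr

109 years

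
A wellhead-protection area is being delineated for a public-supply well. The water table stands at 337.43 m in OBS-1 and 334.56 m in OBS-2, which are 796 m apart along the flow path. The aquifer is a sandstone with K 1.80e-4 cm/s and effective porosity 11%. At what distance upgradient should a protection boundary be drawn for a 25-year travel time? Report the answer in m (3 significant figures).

Hydraulic gradient i = (337.43 − 334.56) / 796 = 2.87 / 796 = 0.003606
K = 1.80e-4 cm/s × 864 = 0.1555 m/d
q = Ki = 0.1555 × 0.003606 = 5.607e-4 m/d
v = Ki/n = 0.1555·0.003606/0.11 = 0.005098 m/d
T = 25 yr × 365 = 9125 d
L = v × T = 0.005098 × 9125 = 46.52 m

46.5 m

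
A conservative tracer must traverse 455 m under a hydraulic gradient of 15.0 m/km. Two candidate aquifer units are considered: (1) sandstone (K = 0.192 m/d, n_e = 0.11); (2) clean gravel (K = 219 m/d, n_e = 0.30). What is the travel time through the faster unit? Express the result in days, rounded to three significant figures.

Unit 1 (sandstone): v = 0.192×0.015/0.11 = 0.02618 m/d, t = 455/0.02618 = 17380 d
Unit 2 (clean gravel): v = 219×0.015/0.30 = 10.95 m/d, t = 455/10.95 = 41.55 d
Faster unit: t = 41.6 d

41.6 days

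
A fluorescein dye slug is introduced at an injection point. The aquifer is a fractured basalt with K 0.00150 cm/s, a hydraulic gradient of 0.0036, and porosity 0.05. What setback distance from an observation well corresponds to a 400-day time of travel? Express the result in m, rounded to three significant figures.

K = 0.00150 cm/s × 864 = 1.296 m/d
Darcy flux q = K·i = 1.296 × 0.0036 = 0.004666 m/d
v = Ki/n = 1.296·0.0036/0.05 = 0.09331 m/d
L = v × T = 0.09331 × 400 = 37.32 m

37.3 m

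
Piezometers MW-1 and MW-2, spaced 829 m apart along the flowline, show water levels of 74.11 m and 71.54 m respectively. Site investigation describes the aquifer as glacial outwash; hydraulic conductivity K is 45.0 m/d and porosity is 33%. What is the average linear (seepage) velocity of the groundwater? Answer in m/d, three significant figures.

Hydraulic gradient i = (74.11 − 71.54) / 829 = 2.57 / 829 = 0.003100
q = Ki = 45.0 × 0.003100 = 0.1395 m/d
Average linear velocity = 0.1395 / 0.33 = 0.4227 m/d

0.423 m/d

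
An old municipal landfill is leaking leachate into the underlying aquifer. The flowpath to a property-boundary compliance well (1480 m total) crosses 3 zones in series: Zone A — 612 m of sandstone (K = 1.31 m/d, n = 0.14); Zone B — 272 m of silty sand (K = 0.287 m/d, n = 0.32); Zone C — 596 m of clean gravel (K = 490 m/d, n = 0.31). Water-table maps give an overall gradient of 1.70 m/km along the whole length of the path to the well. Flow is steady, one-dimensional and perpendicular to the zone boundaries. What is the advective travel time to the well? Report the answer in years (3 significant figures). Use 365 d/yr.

551 years

Continuity: the same q passes through each zone, so ΔH = q·Σ(L_j/K_j) — the zones act as resistances in series.
Σ(L/K) = 612/1.31 + 272/0.287 + 596/490 = 467.2 + 947.7 + 1.216 = 1416 d
K_eq = L_total / Σ(L/K) = 1480 / 1416 = 1.045 m/d
q = K_eq · i = 1.045 × 0.0017 = 0.001777 m/d (same in every zone)
Zone A: v = q/n = 0.001777/0.14 = 0.01269 m/d → t_A = 612/0.01269 = 48220 d
Zone B: v = q/n = 0.001777/0.32 = 0.005552 m/d → t_B = 272/0.005552 = 48990 d
Zone C: v = q/n = 0.001777/0.31 = 0.005731 m/d → t_C = 596/0.005731 = 104000 d
Total t = 48220 + 48990 + 104000 = 201200 d
   = 201200 / 365 = 551 yr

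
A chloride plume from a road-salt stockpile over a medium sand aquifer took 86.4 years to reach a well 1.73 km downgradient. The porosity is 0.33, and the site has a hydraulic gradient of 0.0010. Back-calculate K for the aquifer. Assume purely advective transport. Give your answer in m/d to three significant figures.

18.1 m/d

t = 86.4 years = 31540 d
L = 1.73 km = 1730 m
v = L / t = 1730 / 31540 = 0.05486 m/d
K = v · n / i = 0.05486 × 0.33 / 0.0010 = 18.1 m/d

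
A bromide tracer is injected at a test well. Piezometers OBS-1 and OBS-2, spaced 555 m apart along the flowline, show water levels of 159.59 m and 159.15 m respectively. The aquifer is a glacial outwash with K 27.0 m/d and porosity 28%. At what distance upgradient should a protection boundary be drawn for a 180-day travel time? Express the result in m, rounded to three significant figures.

13.8 m

Hydraulic gradient i = (159.59 − 159.15) / 555 = 0.44 / 555 = 7.928e-4
Specific discharge q = 27.0 × 7.928e-4 = 0.02141 m/d
Seepage velocity v = q / n = 0.02141 / 0.28 = 0.07645 m/d
L = v × T = 0.07645 × 180 = 13.76 m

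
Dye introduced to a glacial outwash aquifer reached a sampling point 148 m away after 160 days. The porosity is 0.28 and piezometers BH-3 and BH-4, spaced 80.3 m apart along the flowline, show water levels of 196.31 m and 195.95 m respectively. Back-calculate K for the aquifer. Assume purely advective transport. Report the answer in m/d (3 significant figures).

Hydraulic gradient i = (196.31 − 195.95) / 80.3 = 0.36 / 80.3 = 0.004483
v = L / t = 148 / 160 = 0.9250 m/d
K = v · n / i = 0.9250 × 0.28 / 0.004483 = 57.8 m/d

57.8 m/d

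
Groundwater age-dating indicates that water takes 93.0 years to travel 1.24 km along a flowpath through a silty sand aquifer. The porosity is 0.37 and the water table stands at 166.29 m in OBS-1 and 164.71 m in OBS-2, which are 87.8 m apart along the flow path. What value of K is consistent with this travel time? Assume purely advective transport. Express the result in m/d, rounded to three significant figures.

0.751 m/d

Hydraulic gradient i = (166.29 − 164.71) / 87.8 = 1.58 / 87.8 = 0.01800
t = 93.0 years = 33950 d
L = 1.24 km = 1240 m
v = L / t = 1240 / 33950 = 0.03653 m/d
K = v · n / i = 0.03653 × 0.37 / 0.01800 = 0.751 m/d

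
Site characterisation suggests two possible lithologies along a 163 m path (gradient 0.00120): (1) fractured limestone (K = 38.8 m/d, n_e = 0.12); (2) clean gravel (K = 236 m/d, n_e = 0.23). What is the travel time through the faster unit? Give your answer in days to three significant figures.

Unit 1 (fractured limestone): v = 38.8×0.0012/0.12 = 0.3880 m/d, t = 163/0.3880 = 420.1 d
Unit 2 (clean gravel): v = 236×0.0012/0.23 = 1.231 m/d, t = 163/1.231 = 132.4 d
Faster unit: t = 132 d

132 days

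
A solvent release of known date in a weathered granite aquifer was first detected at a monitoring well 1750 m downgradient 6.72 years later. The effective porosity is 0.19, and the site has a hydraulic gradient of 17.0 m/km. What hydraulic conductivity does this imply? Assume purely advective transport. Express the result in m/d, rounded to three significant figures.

t = 6.72 years = 2453 d
v = L / t = 1750 / 2453 = 0.7135 m/d
K = v · n / i = 0.7135 × 0.19 / 0.017 = 7.97 m/d

7.97 m/d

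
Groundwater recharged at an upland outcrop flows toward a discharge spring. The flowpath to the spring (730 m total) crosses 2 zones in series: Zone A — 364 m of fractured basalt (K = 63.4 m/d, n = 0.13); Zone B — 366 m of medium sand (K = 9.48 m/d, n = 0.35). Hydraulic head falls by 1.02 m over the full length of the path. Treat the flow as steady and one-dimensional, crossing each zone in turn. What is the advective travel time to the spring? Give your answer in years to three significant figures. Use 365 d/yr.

Steady 1-D flow in series ⇒ the Darcy flux q is identical in every zone and the zone head losses add (resistances L/K in series).
Σ(L/K) = 364/63.4 + 366/9.48 = 5.741 + 38.61 = 44.35 d
q = ΔH / Σ(L/K) = 1.02 / 44.35 = 0.02300 m/d (same in every zone)
Zone A: v = q/n = 0.02300/0.13 = 0.1769 m/d → t_A = 364/0.1769 = 2057 d
Zone B: v = q/n = 0.02300/0.35 = 0.06571 m/d → t_B = 366/0.06571 = 5570 d
Total t = 2057 + 5570 = 7627 d
   = 7627 / 365 = 20.9 yr

20.9 years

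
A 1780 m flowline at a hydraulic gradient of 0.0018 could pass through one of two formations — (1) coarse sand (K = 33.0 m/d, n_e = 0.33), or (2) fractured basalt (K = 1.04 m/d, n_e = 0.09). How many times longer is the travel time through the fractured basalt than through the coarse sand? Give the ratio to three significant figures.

Unit 1 (coarse sand): v = 33.0×0.0018/0.33 = 0.1800 m/d, t = 1780/0.1800 = 9889 d
Unit 2 (fractured basalt): v = 1.04×0.0018/0.09 = 0.02080 m/d, t = 1780/0.02080 = 85580 d
t(fractured basalt) / t(coarse sand) = 85580/9889 = 8.65

8.65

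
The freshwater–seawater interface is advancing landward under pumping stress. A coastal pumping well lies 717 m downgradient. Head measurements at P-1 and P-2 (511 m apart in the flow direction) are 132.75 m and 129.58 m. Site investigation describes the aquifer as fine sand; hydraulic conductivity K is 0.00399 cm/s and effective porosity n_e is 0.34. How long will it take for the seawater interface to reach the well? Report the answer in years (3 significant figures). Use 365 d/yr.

31.2 years

Hydraulic gradient i = (132.75 − 129.58) / 511 = 3.17 / 511 = 0.006204
K = 0.00399 cm/s × 864 = 3.447 m/d
Specific discharge q = 3.447 × 0.006204 = 0.02139 m/d
Average linear velocity = 0.02139 / 0.34 = 0.06290 m/d
t = L / v = 717 / 0.06290 = 11400 d
   = 11400 / 365 = 31.2 yr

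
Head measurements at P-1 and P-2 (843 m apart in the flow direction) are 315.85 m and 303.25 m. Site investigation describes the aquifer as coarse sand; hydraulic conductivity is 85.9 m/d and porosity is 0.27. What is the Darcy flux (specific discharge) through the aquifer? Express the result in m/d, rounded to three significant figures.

1.28 m/d

Hydraulic gradient i = (315.85 − 303.25) / 843 = 12.60 / 843 = 0.01495
Specific discharge q = 85.9 × 0.01495 = 1.284 m/d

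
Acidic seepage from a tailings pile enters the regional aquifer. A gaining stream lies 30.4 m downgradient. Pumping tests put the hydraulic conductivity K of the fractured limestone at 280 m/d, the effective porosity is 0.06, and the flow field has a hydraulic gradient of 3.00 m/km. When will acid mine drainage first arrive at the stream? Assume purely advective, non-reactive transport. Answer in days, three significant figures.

q = Ki = 280 × 0.0030 = 0.8400 m/d
v_s = q/n_e = 0.8400/0.06 = 14.00 m/d
t = L / v = 30.4 / 14.00 = 2.171 d

2.17 days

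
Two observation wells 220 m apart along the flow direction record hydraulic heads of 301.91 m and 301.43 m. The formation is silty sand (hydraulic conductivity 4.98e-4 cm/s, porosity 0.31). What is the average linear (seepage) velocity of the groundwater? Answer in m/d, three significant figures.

0.00303 m/d

Hydraulic gradient i = (301.91 − 301.43) / 220 = 0.48 / 220 = 0.002182
K = 4.98e-4 cm/s × 864 = 0.4303 m/d
Darcy flux q = K·i = 0.4303 × 0.002182 = 9.388e-4 m/d
v_s = q/n_e = 9.388e-4/0.31 = 0.003028 m/d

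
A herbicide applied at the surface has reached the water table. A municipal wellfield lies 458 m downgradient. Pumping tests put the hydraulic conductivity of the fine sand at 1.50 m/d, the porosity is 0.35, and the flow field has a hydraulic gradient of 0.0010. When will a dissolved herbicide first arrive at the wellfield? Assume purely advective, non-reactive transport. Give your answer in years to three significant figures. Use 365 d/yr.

293 years

q = Ki = 1.50 × 0.0010 = 0.001500 m/d
Seepage velocity v = q / n = 0.001500 / 0.35 = 0.004286 m/d
t = L / v = 458 / 0.004286 = 106900 d
   = 106900 / 365 = 293 yr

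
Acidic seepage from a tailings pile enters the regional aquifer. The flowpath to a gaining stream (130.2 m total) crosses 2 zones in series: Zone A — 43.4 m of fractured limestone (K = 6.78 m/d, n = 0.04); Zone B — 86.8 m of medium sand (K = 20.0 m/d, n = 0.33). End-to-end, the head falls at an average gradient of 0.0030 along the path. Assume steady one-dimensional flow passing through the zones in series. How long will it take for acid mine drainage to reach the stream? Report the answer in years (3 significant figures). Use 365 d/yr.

2.29 years

Steady 1-D flow in series ⇒ the Darcy flux q is identical in every zone and the zone head losses add (resistances L/K in series).
Σ(L/K) = 43.4/6.78 + 86.8/20.0 = 6.401 + 4.340 = 10.74 d
K_eq = L_total / Σ(L/K) = 130.2 / 10.74 = 12.12 m/d
q = K_eq · i = 12.12 × 0.0030 = 0.03636 m/d (same in every zone)
Zone A: v = q/n = 0.03636/0.04 = 0.9091 m/d → t_A = 43.4/0.9091 = 47.74 d
Zone B: v = q/n = 0.03636/0.33 = 0.1102 m/d → t_B = 86.8/0.1102 = 787.7 d
Total t = 47.74 + 787.7 = 835.4 d
   = 835.4 / 365 = 2.29 yr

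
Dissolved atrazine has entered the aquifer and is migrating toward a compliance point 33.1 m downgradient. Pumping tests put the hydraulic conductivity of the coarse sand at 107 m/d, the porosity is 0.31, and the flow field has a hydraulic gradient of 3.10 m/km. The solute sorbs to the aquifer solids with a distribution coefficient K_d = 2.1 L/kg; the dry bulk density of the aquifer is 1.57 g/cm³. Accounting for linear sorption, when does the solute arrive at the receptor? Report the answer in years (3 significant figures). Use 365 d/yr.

0.986 years

Specific discharge q = 107 × 0.0031 = 0.3317 m/d
Seepage velocity v = q / n = 0.3317 / 0.31 = 1.070 m/d
Retardation R = 1 + ρ_b·K_d/n = 1 + 1.57×2.1/0.31 = 11.64
Contaminant velocity v_c = v/R = 1.070/11.64 = 0.09196 m/d
t = L/v_c = 33.1/0.09196 = 359.9 d
   = 359.9/365 = 0.986 yr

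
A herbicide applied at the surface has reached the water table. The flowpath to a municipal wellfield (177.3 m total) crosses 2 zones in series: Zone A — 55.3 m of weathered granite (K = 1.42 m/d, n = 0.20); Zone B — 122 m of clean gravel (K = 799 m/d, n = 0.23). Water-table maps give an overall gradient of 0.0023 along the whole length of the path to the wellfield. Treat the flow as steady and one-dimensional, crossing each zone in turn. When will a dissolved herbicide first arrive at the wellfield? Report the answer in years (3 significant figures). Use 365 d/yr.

10.3 years

Steady 1-D flow in series ⇒ the Darcy flux q is identical in every zone and the zone head losses add (resistances L/K in series).
Σ(L/K) = 55.3/1.42 + 122/799 = 38.94 + 0.1527 = 39.10 d
K_eq = L_total / Σ(L/K) = 177.3 / 39.10 = 4.535 m/d
q = K_eq · i = 4.535 × 0.0023 = 0.01043 m/d (same in every zone)
Zone A: v = q/n = 0.01043/0.20 = 0.05215 m/d → t_A = 55.3/0.05215 = 1060 d
Zone B: v = q/n = 0.01043/0.23 = 0.04535 m/d → t_B = 122/0.04535 = 2690 d
Total t = 1060 + 2690 = 3751 d
   = 3751 / 365 = 10.3 yr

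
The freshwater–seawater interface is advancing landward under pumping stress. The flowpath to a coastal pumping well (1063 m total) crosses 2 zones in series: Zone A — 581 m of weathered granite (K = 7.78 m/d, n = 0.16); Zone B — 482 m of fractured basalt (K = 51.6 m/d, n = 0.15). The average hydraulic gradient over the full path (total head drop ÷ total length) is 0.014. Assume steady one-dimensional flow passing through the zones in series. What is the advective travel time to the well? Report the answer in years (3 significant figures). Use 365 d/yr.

2.56 years

For zones in series the flux q is common to all zones; the equivalent conductivity is the harmonic (thickness-weighted) mean, K_eq = L_total / Σ(L_j/K_j).
Σ(L/K) = 581/7.78 + 482/51.6 = 74.68 + 9.341 = 84.02 d
K_eq = L_total / Σ(L/K) = 1063 / 84.02 = 12.65 m/d
q = K_eq · i = 12.65 × 0.014 = 0.1771 m/d (same in every zone)
Zone A: v = q/n = 0.1771/0.16 = 1.107 m/d → t_A = 581/1.107 = 524.8 d
Zone B: v = q/n = 0.1771/0.15 = 1.181 m/d → t_B = 482/1.181 = 408.2 d
Total t = 524.8 + 408.2 = 933.0 d
   = 933.0 / 365 = 2.56 yr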